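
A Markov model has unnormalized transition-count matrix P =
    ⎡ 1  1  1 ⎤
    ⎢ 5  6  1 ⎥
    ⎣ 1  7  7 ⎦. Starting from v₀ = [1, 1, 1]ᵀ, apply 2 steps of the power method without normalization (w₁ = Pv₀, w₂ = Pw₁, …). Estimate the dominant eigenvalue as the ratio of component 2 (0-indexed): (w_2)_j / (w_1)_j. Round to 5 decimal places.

w1 = Pv₀ = (3, 12, 15)
w2 = Pw1 = (30, 102, 192)
Ratio at component: 192 / 15 = 12.80000

12.80000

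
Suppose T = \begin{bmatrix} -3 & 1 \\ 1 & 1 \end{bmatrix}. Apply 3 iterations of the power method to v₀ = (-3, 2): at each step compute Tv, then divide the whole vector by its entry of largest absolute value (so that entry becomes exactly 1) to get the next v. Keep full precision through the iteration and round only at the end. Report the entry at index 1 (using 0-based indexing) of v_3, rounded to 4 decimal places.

Tv0 = (11.00000, -1.00000); divide by 11.00000 → v1 = (1.00000, -0.09091)
Tv1 = (-3.09091, 0.90909); divide by -3.09091 → v2 = (1.00000, -0.29412)
Tv2 = (-3.29412, 0.70588); divide by -3.29412 → v3 = (1.00000, -0.21429)
Requested entry of v3: -24/112 = -0.2143

-0.2143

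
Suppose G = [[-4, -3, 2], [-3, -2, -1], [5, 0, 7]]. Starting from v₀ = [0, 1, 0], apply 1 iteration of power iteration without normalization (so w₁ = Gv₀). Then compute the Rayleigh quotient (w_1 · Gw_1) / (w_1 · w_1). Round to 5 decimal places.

-6.15385

w1 = Gv₀ = ((-4)·0 + (-3)·1 + 2·0; (-3)·0 + (-2)·1 + (-1)·0; 5·0 + 0·1 + 7·0) = (-3, -2, 0)
Gw1 = (18, 13, -15)
w1·Gw1 = (-3)·18 + (-2)·13 + 0·(-15) = -80; w1·w1 = (-3)·(-3) + (-2)·(-2) + 0·0 = 13
λ ≈ -80/13 = -6.15385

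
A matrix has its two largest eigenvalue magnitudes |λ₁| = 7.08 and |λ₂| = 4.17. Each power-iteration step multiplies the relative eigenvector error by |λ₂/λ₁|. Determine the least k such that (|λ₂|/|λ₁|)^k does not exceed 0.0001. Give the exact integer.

|λ₂/λ₁| = 4.17/7.08 = 0.58898
Need k ≥ ln(0.0001) / ln(0.58898) = -9.2103 / -0.5294 ≈ 17.399
Smallest integer k satisfying the bound: 18

18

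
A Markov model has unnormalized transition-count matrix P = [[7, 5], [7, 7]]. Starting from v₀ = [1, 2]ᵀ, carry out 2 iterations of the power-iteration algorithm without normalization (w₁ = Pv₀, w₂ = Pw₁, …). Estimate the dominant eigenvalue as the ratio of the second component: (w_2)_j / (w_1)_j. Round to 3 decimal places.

12.667

w1 = Pv₀ = (7·1 + 5·2; 7·1 + 7·2) = (17, 21)
w2 = Pw1 = (7·17 + 5·21; 7·17 + 7·21) = (224, 266)
Ratio at component: 266 / 21 = 12.667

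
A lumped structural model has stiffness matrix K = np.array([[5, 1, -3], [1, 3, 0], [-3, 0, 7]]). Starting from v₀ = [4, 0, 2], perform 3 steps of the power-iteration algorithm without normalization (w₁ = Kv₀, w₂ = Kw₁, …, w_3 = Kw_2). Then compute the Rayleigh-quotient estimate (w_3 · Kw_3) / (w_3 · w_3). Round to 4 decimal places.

w1 = Kv₀ = (5·4 + 1·0 + (-3)·2; 1·4 + 3·0 + 0·2; (-3)·4 + 0·0 + 7·2) = (14, 4, 2)
w2 = Kw1 = (5·14 + 1·4 + (-3)·2; 1·14 + 3·4 + 0·2; (-3)·14 + 0·4 + 7·2) = (68, 26, -28)
w3 = Kw2 = (450, 146, -400)
Kw3 = (3596, 888, -4150)
w3·Kw3 = 450·3596 + 146·888 + (-400)·(-4150) = 3407848; w3·w3 = 450·450 + 146·146 + (-400)·(-400) = 383816
λ ≈ 3407848/383816 = 8.8789

λ ≈ 8.8789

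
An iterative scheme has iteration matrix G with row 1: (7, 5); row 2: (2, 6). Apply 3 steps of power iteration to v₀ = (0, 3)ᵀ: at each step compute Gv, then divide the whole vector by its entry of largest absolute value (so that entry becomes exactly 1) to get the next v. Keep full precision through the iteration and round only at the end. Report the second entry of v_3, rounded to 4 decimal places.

0.5927

Gv0 = (15.00000, 18.00000); divide by 18.00000 → v1 = (0.83333, 1.00000)
Gv1 = (10.83333, 7.66667); divide by 10.83333 → v2 = (1.00000, 0.70769)
Gv2 = (10.53846, 6.24615); divide by 10.53846 → v3 = (1.00000, 0.59270)
Requested entry of v3: 1218/2055 = 0.5927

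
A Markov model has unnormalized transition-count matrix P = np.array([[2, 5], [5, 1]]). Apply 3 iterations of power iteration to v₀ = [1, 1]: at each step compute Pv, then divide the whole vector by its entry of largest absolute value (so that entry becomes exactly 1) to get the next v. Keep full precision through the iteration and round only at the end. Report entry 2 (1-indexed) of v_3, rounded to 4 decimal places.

Pv0 = (7.00000, 6.00000); divide by 7.00000 → v1 = (1.00000, 0.85714)
Pv1 = (6.28571, 5.85714); divide by 6.28571 → v2 = (1.00000, 0.93182)
Pv2 = (6.65909, 5.93182); divide by 6.65909 → v3 = (1.00000, 0.89078)
Requested entry of v3: 261/293 = 0.8908

0.8908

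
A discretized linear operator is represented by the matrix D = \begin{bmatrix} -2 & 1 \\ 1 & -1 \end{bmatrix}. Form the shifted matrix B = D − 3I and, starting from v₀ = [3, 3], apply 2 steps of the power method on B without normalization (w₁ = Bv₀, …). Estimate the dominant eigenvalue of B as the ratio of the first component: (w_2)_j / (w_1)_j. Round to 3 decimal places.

μ ≈ -4.250

B = D − 3I has rows (-5, 1); (1, -4)
w1 = Bv₀ = (-12, -9)
w2 = Bw1 = (51, 24)
Ratio: 51/-12 = -4.250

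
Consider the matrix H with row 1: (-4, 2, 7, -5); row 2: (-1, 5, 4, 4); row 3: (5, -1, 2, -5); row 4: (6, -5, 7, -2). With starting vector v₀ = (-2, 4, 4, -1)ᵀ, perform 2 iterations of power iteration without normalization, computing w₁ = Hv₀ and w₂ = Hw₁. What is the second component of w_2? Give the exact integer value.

109

w1 = Hv₀ = ((-4)·(-2) + 2·4 + 7·4 + (-5)·(-1); (-1)·(-2) + 5·4 + 4·4 + 4·(-1); 5·(-2) + (-1)·4 + 2·4 + (-5)·(-1); 6·(-2) + (-5)·4 + 7·4 + (-2)·(-1)) = (49, 34, -1, -2)
w2 = Hw1 = ((-4)·49 + 2·34 + 7·(-1) + (-5)·(-2); (-1)·49 + 5·34 + 4·(-1) + 4·(-2); 5·49 + (-1)·34 + 2·(-1) + (-5)·(-2); 6·49 + (-5)·34 + 7·(-1) + (-2)·(-2)) = (-125, 109, 219, 121)
The requested component of w2 is 109.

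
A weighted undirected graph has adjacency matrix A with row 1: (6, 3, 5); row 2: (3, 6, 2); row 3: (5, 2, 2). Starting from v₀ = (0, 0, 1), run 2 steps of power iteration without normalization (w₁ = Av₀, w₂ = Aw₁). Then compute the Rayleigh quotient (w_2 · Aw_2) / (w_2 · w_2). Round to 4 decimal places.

w1 = Av₀ = (5, 2, 2)
w2 = Aw1 = (46, 31, 33)
Aw2 = (534, 390, 358)
w2·Aw2 = 46·534 + 31·390 + 33·358 = 48468; w2·w2 = 46·46 + 31·31 + 33·33 = 4166
λ ≈ 48468/4166 = 11.6342

λ ≈ 11.6342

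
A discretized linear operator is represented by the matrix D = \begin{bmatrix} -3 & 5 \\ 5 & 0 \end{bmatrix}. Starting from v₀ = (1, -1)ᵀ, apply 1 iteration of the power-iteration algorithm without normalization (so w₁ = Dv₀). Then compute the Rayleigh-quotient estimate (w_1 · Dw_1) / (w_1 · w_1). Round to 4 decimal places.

-6.6517

w1 = Dv₀ = ((-3)·1 + 5·(-1); 5·1 + 0·(-1)) = (-8, 5)
Dw1 = (49, -40)
w1·Dw1 = (-8)·49 + 5·(-40) = -592; w1·w1 = (-8)·(-8) + 5·5 = 89
λ ≈ -592/89 = -6.6517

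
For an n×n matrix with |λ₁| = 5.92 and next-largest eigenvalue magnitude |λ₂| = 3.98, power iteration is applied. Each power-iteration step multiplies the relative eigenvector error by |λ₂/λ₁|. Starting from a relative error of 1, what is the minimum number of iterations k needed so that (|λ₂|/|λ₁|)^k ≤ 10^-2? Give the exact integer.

12

|λ₂/λ₁| = 3.98/5.92 = 0.67230
Need k ≥ ln(10^-2) / ln(0.67230) = -4.6052 / -0.3971 ≈ 11.598
Smallest integer k satisfying the bound: 12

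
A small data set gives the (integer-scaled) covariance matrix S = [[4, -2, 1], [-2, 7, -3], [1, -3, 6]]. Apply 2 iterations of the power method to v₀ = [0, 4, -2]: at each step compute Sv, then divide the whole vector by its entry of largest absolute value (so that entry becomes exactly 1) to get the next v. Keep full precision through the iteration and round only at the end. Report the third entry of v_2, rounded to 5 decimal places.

-0.77576

Sv0 = (-10.000000, 34.000000, -24.000000); divide by 34.000000 → v1 = (-0.294118, 1.000000, -0.705882)
Sv1 = (-3.882353, 9.705882, -7.529412); divide by 9.705882 → v2 = (-0.400000, 1.000000, -0.775758)
Requested entry of v2: -256/330 = -0.77576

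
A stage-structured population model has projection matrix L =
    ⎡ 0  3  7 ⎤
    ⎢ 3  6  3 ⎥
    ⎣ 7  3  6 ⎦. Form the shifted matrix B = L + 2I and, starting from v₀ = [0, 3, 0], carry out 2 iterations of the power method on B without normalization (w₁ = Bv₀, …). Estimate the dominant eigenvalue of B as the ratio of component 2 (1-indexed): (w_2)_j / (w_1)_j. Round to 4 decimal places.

B = L + 2I has rows (2, 3, 7); (3, 8, 3); (7, 3, 8)
w1 = Bv₀ = (2·0 + 3·3 + 7·0; 3·0 + 8·3 + 3·0; 7·0 + 3·3 + 8·0) = (9, 24, 9)
w2 = Bw1 = (2·9 + 3·24 + 7·9; 3·9 + 8·24 + 3·9; 7·9 + 3·24 + 8·9) = (153, 246, 207)
Ratio: 246/24 = 10.2500

10.2500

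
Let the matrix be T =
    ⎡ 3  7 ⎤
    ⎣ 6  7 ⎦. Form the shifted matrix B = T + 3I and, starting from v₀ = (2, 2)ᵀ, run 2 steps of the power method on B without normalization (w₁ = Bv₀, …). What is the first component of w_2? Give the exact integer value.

380

B = T + 3I has rows (6, 7); (6, 10)
w1 = Bv₀ = (6·2 + 7·2; 6·2 + 10·2) = (26, 32)
w2 = Bw1 = (6·26 + 7·32; 6·26 + 10·32) = (380, 476)
Requested component of w2: 380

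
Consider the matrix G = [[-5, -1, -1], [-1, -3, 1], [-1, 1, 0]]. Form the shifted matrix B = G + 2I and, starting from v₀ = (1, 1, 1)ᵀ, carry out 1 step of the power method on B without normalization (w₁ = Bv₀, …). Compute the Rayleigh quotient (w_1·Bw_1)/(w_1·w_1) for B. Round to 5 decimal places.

-2.06667

B = G + 2I has rows (-3, -1, -1); (-1, -1, 1); (-1, 1, 2)
w1 = Bv₀ = ((-3)·1 + (-1)·1 + (-1)·1; (-1)·1 + (-1)·1 + 1·1; (-1)·1 + 1·1 + 2·1) = (-5, -1, 2)
Bw1 = (14, 8, 8)
w1·Bw1 = -62; w1·w1 = 30; μ ≈ -62/30 = -2.06667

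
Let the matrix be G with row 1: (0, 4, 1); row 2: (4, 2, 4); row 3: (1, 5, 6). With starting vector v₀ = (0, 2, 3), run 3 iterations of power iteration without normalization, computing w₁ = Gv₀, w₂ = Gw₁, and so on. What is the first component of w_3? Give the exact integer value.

w1 = Gv₀ = (0·0 + 4·2 + 1·3; 4·0 + 2·2 + 4·3; 1·0 + 5·2 + 6·3) = (11, 16, 28)
w2 = Gw1 = (0·11 + 4·16 + 1·28; 4·11 + 2·16 + 4·28; 1·11 + 5·16 + 6·28) = (92, 188, 259)
w3 = Gw2 = (1011, 1780, 2586)
The requested component of w3 is 1011.

1011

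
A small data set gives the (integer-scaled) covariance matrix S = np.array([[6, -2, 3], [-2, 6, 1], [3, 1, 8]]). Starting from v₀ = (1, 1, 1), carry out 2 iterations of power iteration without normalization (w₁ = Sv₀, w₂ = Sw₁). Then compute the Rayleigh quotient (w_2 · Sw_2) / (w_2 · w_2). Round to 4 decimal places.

w1 = Sv₀ = (6·1 + (-2)·1 + 3·1; (-2)·1 + 6·1 + 1·1; 3·1 + 1·1 + 8·1) = (7, 5, 12)
w2 = Sw1 = (6·7 + (-2)·5 + 3·12; (-2)·7 + 6·5 + 1·12; 3·7 + 1·5 + 8·12) = (68, 28, 122)
Sw2 = (718, 154, 1208)
w2·Sw2 = 68·718 + 28·154 + 122·1208 = 200512; w2·w2 = 68·68 + 28·28 + 122·122 = 20292
λ ≈ 200512/20292 = 9.8813

9.8813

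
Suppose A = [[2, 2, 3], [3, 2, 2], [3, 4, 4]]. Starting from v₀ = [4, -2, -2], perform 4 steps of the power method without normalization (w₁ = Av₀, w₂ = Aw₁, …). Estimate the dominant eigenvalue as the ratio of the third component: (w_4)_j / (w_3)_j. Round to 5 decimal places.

w1 = Av₀ = (-2, 4, -4)
w2 = Aw1 = (-8, -6, -6)
w3 = Aw2 = (-46, -48, -72)
w4 = Aw3 = (-404, -378, -618)
Ratio at component: -618 / -72 = 8.58333

8.58333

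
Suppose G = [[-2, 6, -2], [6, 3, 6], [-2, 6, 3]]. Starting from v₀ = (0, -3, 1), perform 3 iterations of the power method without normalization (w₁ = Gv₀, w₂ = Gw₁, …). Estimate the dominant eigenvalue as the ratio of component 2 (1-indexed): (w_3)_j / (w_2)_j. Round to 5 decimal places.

λ ≈ 2.20548

w1 = Gv₀ = (-20, -3, -15)
w2 = Gw1 = (52, -219, -23)
w3 = Gw2 = (-1372, -483, -1487)
Ratio at component: -483 / -219 = 2.20548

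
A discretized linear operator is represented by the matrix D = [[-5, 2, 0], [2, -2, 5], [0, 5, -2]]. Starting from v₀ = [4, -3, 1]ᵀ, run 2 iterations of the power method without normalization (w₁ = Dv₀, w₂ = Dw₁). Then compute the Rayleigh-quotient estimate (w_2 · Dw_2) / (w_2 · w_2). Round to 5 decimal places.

w1 = Dv₀ = ((-5)·4 + 2·(-3) + 0·1; 2·4 + (-2)·(-3) + 5·1; 0·4 + 5·(-3) + (-2)·1) = (-26, 19, -17)
w2 = Dw1 = ((-5)·(-26) + 2·19 + 0·(-17); 2·(-26) + (-2)·19 + 5·(-17); 0·(-26) + 5·19 + (-2)·(-17)) = (168, -175, 129)
Dw2 = (-1190, 1331, -1133)
w2·Dw2 = 168·(-1190) + (-175)·1331 + 129·(-1133) = -579002; w2·w2 = 168·168 + (-175)·(-175) + 129·129 = 75490
λ ≈ -579002/75490 = -7.66992

-7.66992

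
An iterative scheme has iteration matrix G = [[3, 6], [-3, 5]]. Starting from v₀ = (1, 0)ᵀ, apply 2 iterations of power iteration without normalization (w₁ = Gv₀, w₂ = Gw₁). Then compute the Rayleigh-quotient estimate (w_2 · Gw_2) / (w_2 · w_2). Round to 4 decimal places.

λ ≈ 5.7397

w1 = Gv₀ = (3·1 + 6·0; (-3)·1 + 5·0) = (3, -3)
w2 = Gw1 = (3·3 + 6·(-3); (-3)·3 + 5·(-3)) = (-9, -24)
Gw2 = (-171, -93)
w2·Gw2 = (-9)·(-171) + (-24)·(-93) = 3771; w2·w2 = (-9)·(-9) + (-24)·(-24) = 657
λ ≈ 3771/657 = 5.7397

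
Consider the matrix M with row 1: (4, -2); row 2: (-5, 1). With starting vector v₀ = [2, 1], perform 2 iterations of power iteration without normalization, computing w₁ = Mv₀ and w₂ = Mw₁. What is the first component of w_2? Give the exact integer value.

42

w1 = Mv₀ = (4·2 + (-2)·1; (-5)·2 + 1·1) = (6, -9)
w2 = Mw1 = (4·6 + (-2)·(-9); (-5)·6 + 1·(-9)) = (42, -39)
The requested component of w2 is 42.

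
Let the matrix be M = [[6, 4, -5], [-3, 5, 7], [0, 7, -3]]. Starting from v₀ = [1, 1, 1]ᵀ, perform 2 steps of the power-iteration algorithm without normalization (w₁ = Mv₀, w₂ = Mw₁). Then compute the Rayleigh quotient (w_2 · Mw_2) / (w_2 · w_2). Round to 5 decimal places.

w1 = Mv₀ = (5, 9, 4)
w2 = Mw1 = (46, 58, 51)
Mw2 = (253, 509, 253)
w2·Mw2 = 46·253 + 58·509 + 51·253 = 54063; w2·w2 = 46·46 + 58·58 + 51·51 = 8081
λ ≈ 54063/8081 = 6.69014

6.69014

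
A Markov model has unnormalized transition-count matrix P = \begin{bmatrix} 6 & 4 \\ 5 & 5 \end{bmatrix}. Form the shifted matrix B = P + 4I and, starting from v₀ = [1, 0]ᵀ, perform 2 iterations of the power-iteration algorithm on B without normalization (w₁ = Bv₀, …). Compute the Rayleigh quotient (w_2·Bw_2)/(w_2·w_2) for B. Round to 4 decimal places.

μ ≈ 13.9947

B = P + 4I has rows (10, 4); (5, 9)
w1 = Bv₀ = (10·1 + 4·0; 5·1 + 9·0) = (10, 5)
w2 = Bw1 = (10·10 + 4·5; 5·10 + 9·5) = (120, 95)
Bw2 = (1580, 1455)
w2·Bw2 = 327825; w2·w2 = 23425; μ ≈ 327825/23425 = 13.9947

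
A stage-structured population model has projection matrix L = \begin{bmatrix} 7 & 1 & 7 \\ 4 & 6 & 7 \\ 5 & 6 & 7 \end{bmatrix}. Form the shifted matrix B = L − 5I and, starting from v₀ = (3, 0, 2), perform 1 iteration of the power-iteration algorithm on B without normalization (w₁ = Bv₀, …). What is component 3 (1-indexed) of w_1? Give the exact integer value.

B = L − 5I has rows (2, 1, 7); (4, 1, 7); (5, 6, 2)
w1 = Bv₀ = (2·3 + 1·0 + 7·2; 4·3 + 1·0 + 7·2; 5·3 + 6·0 + 2·2) = (20, 26, 19)
Requested component of w1: 19

19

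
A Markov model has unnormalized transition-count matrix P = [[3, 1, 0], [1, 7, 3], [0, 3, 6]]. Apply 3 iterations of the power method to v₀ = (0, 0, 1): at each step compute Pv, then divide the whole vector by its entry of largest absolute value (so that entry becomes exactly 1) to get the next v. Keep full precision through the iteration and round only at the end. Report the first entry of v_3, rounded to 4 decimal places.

Pv0 = (0.00000, 3.00000, 6.00000); divide by 6.00000 → v1 = (0.00000, 0.50000, 1.00000)
Pv1 = (0.50000, 6.50000, 7.50000); divide by 7.50000 → v2 = (0.06667, 0.86667, 1.00000)
Pv2 = (1.06667, 9.13333, 8.60000); divide by 9.13333 → v3 = (0.11679, 1.00000, 0.94161)
Requested entry of v3: 48/411 = 0.1168

0.1168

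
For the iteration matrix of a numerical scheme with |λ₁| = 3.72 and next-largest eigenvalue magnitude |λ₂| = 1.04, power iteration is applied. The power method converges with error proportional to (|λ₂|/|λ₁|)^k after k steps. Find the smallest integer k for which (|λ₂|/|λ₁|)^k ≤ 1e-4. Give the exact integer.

|λ₂/λ₁| = 1.04/3.72 = 0.27957
Need k ≥ ln(1e-4) / ln(0.27957) = -9.2103 / -1.2745 ≈ 7.227
Smallest integer k satisfying the bound: 8

8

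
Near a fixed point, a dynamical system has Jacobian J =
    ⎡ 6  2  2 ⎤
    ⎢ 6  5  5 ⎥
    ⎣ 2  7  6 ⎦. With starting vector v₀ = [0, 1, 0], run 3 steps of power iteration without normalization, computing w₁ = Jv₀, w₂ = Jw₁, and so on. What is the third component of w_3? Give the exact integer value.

w1 = Jv₀ = (6·0 + 2·1 + 2·0; 6·0 + 5·1 + 5·0; 2·0 + 7·1 + 6·0) = (2, 5, 7)
w2 = Jw1 = (6·2 + 2·5 + 2·7; 6·2 + 5·5 + 5·7; 2·2 + 7·5 + 6·7) = (36, 72, 81)
w3 = Jw2 = (522, 981, 1062)
The requested component of w3 is 1062.

1062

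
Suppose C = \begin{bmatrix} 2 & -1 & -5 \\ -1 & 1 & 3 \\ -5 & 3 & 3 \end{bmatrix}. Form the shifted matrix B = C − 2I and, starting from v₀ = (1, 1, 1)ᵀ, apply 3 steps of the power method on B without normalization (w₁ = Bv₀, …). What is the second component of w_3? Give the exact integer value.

B = C − 2I has rows (0, -1, -5); (-1, -1, 3); (-5, 3, 1)
w1 = Bv₀ = (0·1 + (-1)·1 + (-5)·1; (-1)·1 + (-1)·1 + 3·1; (-5)·1 + 3·1 + 1·1) = (-6, 1, -1)
w2 = Bw1 = (0·(-6) + (-1)·1 + (-5)·(-1); (-1)·(-6) + (-1)·1 + 3·(-1); (-5)·(-6) + 3·1 + 1·(-1)) = (4, 2, 32)
w3 = Bw2 = (-162, 90, 18)
Requested component of w3: 90

90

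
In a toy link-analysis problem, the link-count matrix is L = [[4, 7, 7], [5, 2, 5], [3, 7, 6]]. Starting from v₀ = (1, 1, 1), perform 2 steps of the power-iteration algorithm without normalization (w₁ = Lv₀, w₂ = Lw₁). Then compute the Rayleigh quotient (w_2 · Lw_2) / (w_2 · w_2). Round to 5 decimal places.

w1 = Lv₀ = (4·1 + 7·1 + 7·1; 5·1 + 2·1 + 5·1; 3·1 + 7·1 + 6·1) = (18, 12, 16)
w2 = Lw1 = (4·18 + 7·12 + 7·16; 5·18 + 2·12 + 5·16; 3·18 + 7·12 + 6·16) = (268, 194, 234)
Lw2 = (4068, 2898, 3566)
w2·Lw2 = 268·4068 + 194·2898 + 234·3566 = 2486880; w2·w2 = 268·268 + 194·194 + 234·234 = 164216
λ ≈ 2486880/164216 = 15.14396

15.14396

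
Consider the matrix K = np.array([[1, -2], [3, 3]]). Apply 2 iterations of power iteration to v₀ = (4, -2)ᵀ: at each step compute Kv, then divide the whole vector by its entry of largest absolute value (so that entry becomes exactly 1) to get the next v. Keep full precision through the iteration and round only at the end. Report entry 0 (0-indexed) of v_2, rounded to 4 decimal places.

-0.0952

Kv0 = (8.00000, 6.00000); divide by 8.00000 → v1 = (1.00000, 0.75000)
Kv1 = (-0.50000, 5.25000); divide by 5.25000 → v2 = (-0.09524, 1.00000)
Requested entry of v2: -4/42 = -0.0952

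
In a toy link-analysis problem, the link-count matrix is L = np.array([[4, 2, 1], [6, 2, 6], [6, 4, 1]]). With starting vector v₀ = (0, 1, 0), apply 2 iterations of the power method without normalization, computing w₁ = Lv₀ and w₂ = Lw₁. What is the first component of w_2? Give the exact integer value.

w1 = Lv₀ = (4·0 + 2·1 + 1·0; 6·0 + 2·1 + 6·0; 6·0 + 4·1 + 1·0) = (2, 2, 4)
w2 = Lw1 = (4·2 + 2·2 + 1·4; 6·2 + 2·2 + 6·4; 6·2 + 4·2 + 1·4) = (16, 40, 24)
The requested component of w2 is 16.

16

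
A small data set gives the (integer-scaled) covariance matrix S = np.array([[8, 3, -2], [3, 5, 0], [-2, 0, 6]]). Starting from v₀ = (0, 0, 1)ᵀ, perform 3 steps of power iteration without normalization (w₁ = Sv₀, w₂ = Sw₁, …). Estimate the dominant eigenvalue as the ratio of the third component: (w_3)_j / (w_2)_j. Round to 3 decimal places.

λ ≈ 7.400

w1 = Sv₀ = (8·0 + 3·0 + (-2)·1; 3·0 + 5·0 + 0·1; (-2)·0 + 0·0 + 6·1) = (-2, 0, 6)
w2 = Sw1 = (8·(-2) + 3·0 + (-2)·6; 3·(-2) + 5·0 + 0·6; (-2)·(-2) + 0·0 + 6·6) = (-28, -6, 40)
w3 = Sw2 = (-322, -114, 296)
Ratio at component: 296 / 40 = 7.400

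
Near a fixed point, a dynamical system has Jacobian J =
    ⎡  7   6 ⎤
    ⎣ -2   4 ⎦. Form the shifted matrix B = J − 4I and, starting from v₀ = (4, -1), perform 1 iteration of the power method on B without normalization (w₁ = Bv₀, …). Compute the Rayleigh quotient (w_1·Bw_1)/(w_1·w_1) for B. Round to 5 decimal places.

B = J − 4I has rows (3, 6); (-2, 0)
w1 = Bv₀ = (3·4 + 6·(-1); (-2)·4 + 0·(-1)) = (6, -8)
Bw1 = (-30, -12)
w1·Bw1 = -84; w1·w1 = 100; μ ≈ -84/100 = -0.84000

μ ≈ -0.84000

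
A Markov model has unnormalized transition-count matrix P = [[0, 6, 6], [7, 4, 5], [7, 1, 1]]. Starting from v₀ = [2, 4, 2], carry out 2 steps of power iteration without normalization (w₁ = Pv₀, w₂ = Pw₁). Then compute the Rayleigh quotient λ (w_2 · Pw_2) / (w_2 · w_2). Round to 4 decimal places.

λ ≈ 12.1874

w1 = Pv₀ = (36, 40, 20)
w2 = Pw1 = (360, 512, 312)
Pw2 = (4944, 6128, 3344)
w2·Pw2 = 360·4944 + 512·6128 + 312·3344 = 5960704; w2·w2 = 360·360 + 512·512 + 312·312 = 489088
λ ≈ 5960704/489088 = 12.1874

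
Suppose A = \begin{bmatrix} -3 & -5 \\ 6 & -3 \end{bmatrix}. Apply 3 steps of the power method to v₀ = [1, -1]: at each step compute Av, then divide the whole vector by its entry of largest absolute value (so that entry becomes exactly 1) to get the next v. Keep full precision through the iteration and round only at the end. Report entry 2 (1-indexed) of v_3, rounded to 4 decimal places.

1.0000

Av0 = (2.00000, 9.00000); divide by 9.00000 → v1 = (0.22222, 1.00000)
Av1 = (-5.66667, -1.66667); divide by -5.66667 → v2 = (1.00000, 0.29412)
Av2 = (-4.47059, 5.11765); divide by 5.11765 → v3 = (-0.87356, 1.00000)
Requested entry of v3: -261/-261 = 1.0000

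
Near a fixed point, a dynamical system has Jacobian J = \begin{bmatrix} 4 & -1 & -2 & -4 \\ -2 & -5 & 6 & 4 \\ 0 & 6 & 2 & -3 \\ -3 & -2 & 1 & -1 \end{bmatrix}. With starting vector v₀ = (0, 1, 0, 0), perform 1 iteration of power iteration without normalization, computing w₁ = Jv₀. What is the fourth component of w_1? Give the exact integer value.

-2

w1 = Jv₀ = (4·0 + (-1)·1 + (-2)·0 + (-4)·0; (-2)·0 + (-5)·1 + 6·0 + 4·0; 0·0 + 6·1 + 2·0 + (-3)·0; (-3)·0 + (-2)·1 + 1·0 + (-1)·0) = (-1, -5, 6, -2)
The requested component of w1 is -2.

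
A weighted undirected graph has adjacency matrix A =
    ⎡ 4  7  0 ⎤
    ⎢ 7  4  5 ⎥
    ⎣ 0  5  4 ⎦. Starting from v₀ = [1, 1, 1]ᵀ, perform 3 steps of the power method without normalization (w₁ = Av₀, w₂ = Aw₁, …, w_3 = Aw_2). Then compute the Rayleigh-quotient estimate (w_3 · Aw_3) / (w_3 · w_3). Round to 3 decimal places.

12.601

w1 = Av₀ = (4·1 + 7·1 + 0·1; 7·1 + 4·1 + 5·1; 0·1 + 5·1 + 4·1) = (11, 16, 9)
w2 = Aw1 = (4·11 + 7·16 + 0·9; 7·11 + 4·16 + 5·9; 0·11 + 5·16 + 4·9) = (156, 186, 116)
w3 = Aw2 = (1926, 2416, 1394)
Aw3 = (24616, 30116, 17656)
w3·Aw3 = 1926·24616 + 2416·30116 + 1394·17656 = 144783136; w3·w3 = 1926·1926 + 2416·2416 + 1394·1394 = 11489768
λ ≈ 144783136/11489768 = 12.601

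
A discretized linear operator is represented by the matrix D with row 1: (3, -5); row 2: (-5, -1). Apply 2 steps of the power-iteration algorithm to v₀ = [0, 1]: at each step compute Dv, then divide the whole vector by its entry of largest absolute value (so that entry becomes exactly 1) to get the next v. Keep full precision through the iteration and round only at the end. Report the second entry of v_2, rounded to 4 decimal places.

1.0000

Dv0 = (-5.00000, -1.00000); divide by -5.00000 → v1 = (1.00000, 0.20000)
Dv1 = (2.00000, -5.20000); divide by -5.20000 → v2 = (-0.38462, 1.00000)
Requested entry of v2: 26/26 = 1.0000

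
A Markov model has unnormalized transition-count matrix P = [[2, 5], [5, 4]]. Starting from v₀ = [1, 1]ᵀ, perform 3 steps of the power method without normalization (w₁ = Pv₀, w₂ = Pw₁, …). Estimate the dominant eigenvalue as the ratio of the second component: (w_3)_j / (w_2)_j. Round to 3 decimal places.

w1 = Pv₀ = (2·1 + 5·1; 5·1 + 4·1) = (7, 9)
w2 = Pw1 = (2·7 + 5·9; 5·7 + 4·9) = (59, 71)
w3 = Pw2 = (473, 579)
Ratio at component: 579 / 71 = 8.155

λ ≈ 8.155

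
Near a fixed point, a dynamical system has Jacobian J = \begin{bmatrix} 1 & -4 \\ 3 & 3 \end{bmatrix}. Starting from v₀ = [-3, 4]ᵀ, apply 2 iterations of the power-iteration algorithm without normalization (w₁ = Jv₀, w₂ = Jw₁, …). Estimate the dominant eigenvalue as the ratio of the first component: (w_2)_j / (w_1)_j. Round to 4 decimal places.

λ ≈ 1.6316

w1 = Jv₀ = (1·(-3) + (-4)·4; 3·(-3) + 3·4) = (-19, 3)
w2 = Jw1 = (1·(-19) + (-4)·3; 3·(-19) + 3·3) = (-31, -48)
Ratio at component: -31 / -19 = 1.6316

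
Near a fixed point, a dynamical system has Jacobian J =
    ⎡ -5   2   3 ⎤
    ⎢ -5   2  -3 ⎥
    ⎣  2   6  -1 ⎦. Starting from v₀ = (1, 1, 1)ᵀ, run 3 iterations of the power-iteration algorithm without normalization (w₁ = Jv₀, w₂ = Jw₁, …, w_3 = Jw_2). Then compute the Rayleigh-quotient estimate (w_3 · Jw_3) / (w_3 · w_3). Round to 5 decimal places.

-1.77538

w1 = Jv₀ = ((-5)·1 + 2·1 + 3·1; (-5)·1 + 2·1 + (-3)·1; 2·1 + 6·1 + (-1)·1) = (0, -6, 7)
w2 = Jw1 = ((-5)·0 + 2·(-6) + 3·7; (-5)·0 + 2·(-6) + (-3)·7; 2·0 + 6·(-6) + (-1)·7) = (9, -33, -43)
w3 = Jw2 = (-240, 18, -137)
Jw3 = (825, 1647, -235)
w3·Jw3 = (-240)·825 + 18·1647 + (-137)·(-235) = -136159; w3·w3 = (-240)·(-240) + 18·18 + (-137)·(-137) = 76693
λ ≈ -136159/76693 = -1.77538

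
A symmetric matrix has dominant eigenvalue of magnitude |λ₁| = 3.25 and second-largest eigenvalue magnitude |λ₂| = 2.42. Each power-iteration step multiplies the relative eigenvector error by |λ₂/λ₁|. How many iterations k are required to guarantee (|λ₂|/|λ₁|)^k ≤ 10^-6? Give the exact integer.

47

|λ₂/λ₁| = 2.42/3.25 = 0.74462
Need k ≥ ln(10^-6) / ln(0.74462) = -13.8155 / -0.2949 ≈ 46.850
Smallest integer k satisfying the bound: 47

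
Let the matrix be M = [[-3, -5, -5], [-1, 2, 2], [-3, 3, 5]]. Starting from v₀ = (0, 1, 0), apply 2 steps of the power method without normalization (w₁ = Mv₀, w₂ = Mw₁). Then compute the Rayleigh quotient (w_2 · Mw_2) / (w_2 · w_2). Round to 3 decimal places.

8.088

w1 = Mv₀ = ((-3)·0 + (-5)·1 + (-5)·0; (-1)·0 + 2·1 + 2·0; (-3)·0 + 3·1 + 5·0) = (-5, 2, 3)
w2 = Mw1 = ((-3)·(-5) + (-5)·2 + (-5)·3; (-1)·(-5) + 2·2 + 2·3; (-3)·(-5) + 3·2 + 5·3) = (-10, 15, 36)
Mw2 = (-225, 112, 255)
w2·Mw2 = (-10)·(-225) + 15·112 + 36·255 = 13110; w2·w2 = (-10)·(-10) + 15·15 + 36·36 = 1621
λ ≈ 13110/1621 = 8.088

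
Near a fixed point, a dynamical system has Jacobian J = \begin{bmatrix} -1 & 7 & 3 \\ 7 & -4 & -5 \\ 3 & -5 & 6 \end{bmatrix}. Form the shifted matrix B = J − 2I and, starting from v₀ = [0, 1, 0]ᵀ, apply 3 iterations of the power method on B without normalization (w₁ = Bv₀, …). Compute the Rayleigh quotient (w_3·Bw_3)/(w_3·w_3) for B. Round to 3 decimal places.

B = J − 2I has rows (-3, 7, 3); (7, -6, -5); (3, -5, 4)
w1 = Bv₀ = ((-3)·0 + 7·1 + 3·0; 7·0 + (-6)·1 + (-5)·0; 3·0 + (-5)·1 + 4·0) = (7, -6, -5)
w2 = Bw1 = ((-3)·7 + 7·(-6) + 3·(-5); 7·7 + (-6)·(-6) + (-5)·(-5); 3·7 + (-5)·(-6) + 4·(-5)) = (-78, 110, 31)
w3 = Bw2 = (1097, -1361, -660)
Bw3 = (-14798, 19145, 7456)
w3·Bw3 = -47210711; w3·w3 = 3491330; μ ≈ -47210711/3491330 = -13.522

μ ≈ -13.522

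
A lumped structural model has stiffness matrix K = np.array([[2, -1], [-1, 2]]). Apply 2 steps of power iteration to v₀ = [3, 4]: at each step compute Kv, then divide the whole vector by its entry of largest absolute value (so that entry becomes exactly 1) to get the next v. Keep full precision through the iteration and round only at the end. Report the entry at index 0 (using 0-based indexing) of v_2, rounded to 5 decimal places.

Kv0 = (2.000000, 5.000000); divide by 5.000000 → v1 = (0.400000, 1.000000)
Kv1 = (-0.200000, 1.600000); divide by 1.600000 → v2 = (-0.125000, 1.000000)
Requested entry of v2: -1/8 = -0.12500

-0.12500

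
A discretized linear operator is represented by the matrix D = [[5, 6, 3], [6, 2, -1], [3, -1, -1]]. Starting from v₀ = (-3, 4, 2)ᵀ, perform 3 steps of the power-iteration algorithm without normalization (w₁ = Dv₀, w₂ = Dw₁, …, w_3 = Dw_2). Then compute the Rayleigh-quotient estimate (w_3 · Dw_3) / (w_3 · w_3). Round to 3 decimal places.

w1 = Dv₀ = (5·(-3) + 6·4 + 3·2; 6·(-3) + 2·4 + (-1)·2; 3·(-3) + (-1)·4 + (-1)·2) = (15, -12, -15)
w2 = Dw1 = (5·15 + 6·(-12) + 3·(-15); 6·15 + 2·(-12) + (-1)·(-15); 3·15 + (-1)·(-12) + (-1)·(-15)) = (-42, 81, 72)
w3 = Dw2 = (492, -162, -279)
Dw3 = (651, 2907, 1917)
w3·Dw3 = 492·651 + (-162)·2907 + (-279)·1917 = -685485; w3·w3 = 492·492 + (-162)·(-162) + (-279)·(-279) = 346149
λ ≈ -685485/346149 = -1.980

-1.980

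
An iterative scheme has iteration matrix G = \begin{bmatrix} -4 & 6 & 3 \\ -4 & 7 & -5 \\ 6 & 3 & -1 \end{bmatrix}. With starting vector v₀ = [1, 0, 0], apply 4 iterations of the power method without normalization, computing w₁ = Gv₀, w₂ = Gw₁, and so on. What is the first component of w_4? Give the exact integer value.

856

w1 = Gv₀ = ((-4)·1 + 6·0 + 3·0; (-4)·1 + 7·0 + (-5)·0; 6·1 + 3·0 + (-1)·0) = (-4, -4, 6)
w2 = Gw1 = ((-4)·(-4) + 6·(-4) + 3·6; (-4)·(-4) + 7·(-4) + (-5)·6; 6·(-4) + 3·(-4) + (-1)·6) = (10, -42, -42)
w3 = Gw2 = (-418, -124, -24)
w4 = Gw3 = (856, 924, -2856)
The requested component of w4 is 856.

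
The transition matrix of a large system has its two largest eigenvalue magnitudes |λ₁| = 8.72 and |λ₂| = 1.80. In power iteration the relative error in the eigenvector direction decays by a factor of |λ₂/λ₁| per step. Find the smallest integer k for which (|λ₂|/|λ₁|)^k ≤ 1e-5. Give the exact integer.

8

|λ₂/λ₁| = 1.80/8.72 = 0.20642
Need k ≥ ln(1e-5) / ln(0.20642) = -11.5129 / -1.5778 ≈ 7.297
Smallest integer k satisfying the bound: 8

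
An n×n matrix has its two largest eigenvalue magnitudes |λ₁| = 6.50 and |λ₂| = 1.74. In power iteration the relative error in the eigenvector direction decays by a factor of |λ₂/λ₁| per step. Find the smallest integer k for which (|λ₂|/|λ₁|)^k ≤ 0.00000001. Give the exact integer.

14

|λ₂/λ₁| = 1.74/6.50 = 0.26769
Need k ≥ ln(0.00000001) / ln(0.26769) = -18.4207 / -1.3179 ≈ 13.977
Smallest integer k satisfying the bound: 14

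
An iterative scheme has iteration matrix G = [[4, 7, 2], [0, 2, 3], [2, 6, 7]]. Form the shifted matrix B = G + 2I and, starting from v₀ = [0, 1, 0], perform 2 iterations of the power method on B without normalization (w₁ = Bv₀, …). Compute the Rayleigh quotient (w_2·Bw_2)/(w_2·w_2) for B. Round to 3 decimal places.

μ ≈ 12.175

B = G + 2I has rows (6, 7, 2); (0, 4, 3); (2, 6, 9)
w1 = Bv₀ = (7, 4, 6)
w2 = Bw1 = (82, 34, 92)
Bw2 = (914, 412, 1196)
w2·Bw2 = 198988; w2·w2 = 16344; μ ≈ 198988/16344 = 12.175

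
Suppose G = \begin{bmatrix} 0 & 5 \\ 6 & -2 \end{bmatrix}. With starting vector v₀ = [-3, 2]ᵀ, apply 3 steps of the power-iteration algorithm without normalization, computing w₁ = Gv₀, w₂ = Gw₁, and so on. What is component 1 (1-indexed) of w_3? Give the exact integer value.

w1 = Gv₀ = (0·(-3) + 5·2; 6·(-3) + (-2)·2) = (10, -22)
w2 = Gw1 = (0·10 + 5·(-22); 6·10 + (-2)·(-22)) = (-110, 104)
w3 = Gw2 = (520, -868)
The requested component of w3 is 520.

520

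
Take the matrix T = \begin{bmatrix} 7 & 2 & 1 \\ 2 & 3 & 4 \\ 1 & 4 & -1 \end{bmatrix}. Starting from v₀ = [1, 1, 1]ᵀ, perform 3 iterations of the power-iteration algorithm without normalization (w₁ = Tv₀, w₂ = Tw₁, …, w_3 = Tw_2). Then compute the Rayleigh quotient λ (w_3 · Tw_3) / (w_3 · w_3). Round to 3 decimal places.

w1 = Tv₀ = (7·1 + 2·1 + 1·1; 2·1 + 3·1 + 4·1; 1·1 + 4·1 + (-1)·1) = (10, 9, 4)
w2 = Tw1 = (7·10 + 2·9 + 1·4; 2·10 + 3·9 + 4·4; 1·10 + 4·9 + (-1)·4) = (92, 63, 42)
w3 = Tw2 = (812, 541, 302)
Tw3 = (7068, 4455, 2674)
w3·Tw3 = 812·7068 + 541·4455 + 302·2674 = 8956919; w3·w3 = 812·812 + 541·541 + 302·302 = 1043229
λ ≈ 8956919/1043229 = 8.586

λ ≈ 8.586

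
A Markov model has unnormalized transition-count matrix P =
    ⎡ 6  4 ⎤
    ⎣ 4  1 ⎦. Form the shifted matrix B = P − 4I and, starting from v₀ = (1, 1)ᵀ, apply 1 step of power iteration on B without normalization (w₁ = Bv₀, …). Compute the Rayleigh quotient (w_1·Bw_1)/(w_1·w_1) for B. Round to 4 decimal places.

B = P − 4I has rows (2, 4); (4, -3)
w1 = Bv₀ = (6, 1)
Bw1 = (16, 21)
w1·Bw1 = 117; w1·w1 = 37; μ ≈ 117/37 = 3.1622

μ ≈ 3.1622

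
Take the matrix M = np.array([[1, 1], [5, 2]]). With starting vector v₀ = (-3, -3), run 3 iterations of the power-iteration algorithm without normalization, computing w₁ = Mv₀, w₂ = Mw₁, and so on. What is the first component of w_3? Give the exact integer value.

-99

w1 = Mv₀ = (1·(-3) + 1·(-3); 5·(-3) + 2·(-3)) = (-6, -21)
w2 = Mw1 = (1·(-6) + 1·(-21); 5·(-6) + 2·(-21)) = (-27, -72)
w3 = Mw2 = (-99, -279)
The requested component of w3 is -99.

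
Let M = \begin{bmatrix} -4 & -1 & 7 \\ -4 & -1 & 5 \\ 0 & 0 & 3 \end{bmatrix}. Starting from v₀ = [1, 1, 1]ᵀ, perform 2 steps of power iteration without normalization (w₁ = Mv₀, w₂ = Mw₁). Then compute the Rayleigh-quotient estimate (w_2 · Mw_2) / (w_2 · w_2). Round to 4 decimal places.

w1 = Mv₀ = ((-4)·1 + (-1)·1 + 7·1; (-4)·1 + (-1)·1 + 5·1; 0·1 + 0·1 + 3·1) = (2, 0, 3)
w2 = Mw1 = ((-4)·2 + (-1)·0 + 7·3; (-4)·2 + (-1)·0 + 5·3; 0·2 + 0·0 + 3·3) = (13, 7, 9)
Mw2 = (4, -14, 27)
w2·Mw2 = 13·4 + 7·(-14) + 9·27 = 197; w2·w2 = 13·13 + 7·7 + 9·9 = 299
λ ≈ 197/299 = 0.6589

λ ≈ 0.6589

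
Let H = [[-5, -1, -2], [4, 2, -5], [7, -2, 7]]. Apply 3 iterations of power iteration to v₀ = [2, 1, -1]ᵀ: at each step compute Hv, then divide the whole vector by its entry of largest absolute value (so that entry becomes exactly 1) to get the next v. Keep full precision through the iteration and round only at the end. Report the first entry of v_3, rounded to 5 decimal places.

Hv0 = (-9.000000, 15.000000, 5.000000); divide by 15.000000 → v1 = (-0.600000, 1.000000, 0.333333)
Hv1 = (1.333333, -2.066667, -3.866667); divide by -3.866667 → v2 = (-0.344828, 0.534483, 1.000000)
Hv2 = (-0.810345, -5.310345, 3.517241); divide by -5.310345 → v3 = (0.152597, 1.000000, -0.662338)
Requested entry of v3: 47/308 = 0.15260

0.15260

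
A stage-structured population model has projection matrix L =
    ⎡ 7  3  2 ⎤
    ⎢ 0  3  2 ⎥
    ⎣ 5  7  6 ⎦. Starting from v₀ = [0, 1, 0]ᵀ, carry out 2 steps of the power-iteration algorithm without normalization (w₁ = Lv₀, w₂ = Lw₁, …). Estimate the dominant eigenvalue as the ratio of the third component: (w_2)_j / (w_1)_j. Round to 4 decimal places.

λ ≈ 11.1429

w1 = Lv₀ = (7·0 + 3·1 + 2·0; 0·0 + 3·1 + 2·0; 5·0 + 7·1 + 6·0) = (3, 3, 7)
w2 = Lw1 = (7·3 + 3·3 + 2·7; 0·3 + 3·3 + 2·7; 5·3 + 7·3 + 6·7) = (44, 23, 78)
Ratio at component: 78 / 7 = 11.1429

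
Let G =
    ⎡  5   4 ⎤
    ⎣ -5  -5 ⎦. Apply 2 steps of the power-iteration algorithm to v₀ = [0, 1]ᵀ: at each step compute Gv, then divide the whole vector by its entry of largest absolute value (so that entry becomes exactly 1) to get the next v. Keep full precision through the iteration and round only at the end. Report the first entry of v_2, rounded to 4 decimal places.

Gv0 = (4.00000, -5.00000); divide by -5.00000 → v1 = (-0.80000, 1.00000)
Gv1 = (0.00000, -1.00000); divide by -1.00000 → v2 = (0.00000, 1.00000)
Requested entry of v2: 0/5 = 0.0000

0.0000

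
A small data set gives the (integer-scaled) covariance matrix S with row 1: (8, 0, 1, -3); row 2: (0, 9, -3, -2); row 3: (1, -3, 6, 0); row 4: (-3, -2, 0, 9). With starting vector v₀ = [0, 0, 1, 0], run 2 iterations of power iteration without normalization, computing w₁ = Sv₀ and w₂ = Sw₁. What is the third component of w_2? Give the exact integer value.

46

w1 = Sv₀ = (1, -3, 6, 0)
w2 = Sw1 = (14, -45, 46, 3)
The requested component of w2 is 46.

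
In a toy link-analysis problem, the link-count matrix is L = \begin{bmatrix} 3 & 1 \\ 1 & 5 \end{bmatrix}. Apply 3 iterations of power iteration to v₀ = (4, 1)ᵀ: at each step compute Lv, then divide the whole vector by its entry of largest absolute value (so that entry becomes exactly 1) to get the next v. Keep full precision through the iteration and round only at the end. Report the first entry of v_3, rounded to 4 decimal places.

0.5976

Lv0 = (13.00000, 9.00000); divide by 13.00000 → v1 = (1.00000, 0.69231)
Lv1 = (3.69231, 4.46154); divide by 4.46154 → v2 = (0.82759, 1.00000)
Lv2 = (3.48276, 5.82759); divide by 5.82759 → v3 = (0.59763, 1.00000)
Requested entry of v3: 202/338 = 0.5976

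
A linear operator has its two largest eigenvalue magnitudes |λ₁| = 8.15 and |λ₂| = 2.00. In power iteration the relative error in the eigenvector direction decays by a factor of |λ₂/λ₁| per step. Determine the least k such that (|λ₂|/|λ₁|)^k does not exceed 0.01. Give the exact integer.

4

|λ₂/λ₁| = 2.00/8.15 = 0.24540
Need k ≥ ln(0.01) / ln(0.24540) = -4.6052 / -1.4049 ≈ 3.278
Smallest integer k satisfying the bound: 4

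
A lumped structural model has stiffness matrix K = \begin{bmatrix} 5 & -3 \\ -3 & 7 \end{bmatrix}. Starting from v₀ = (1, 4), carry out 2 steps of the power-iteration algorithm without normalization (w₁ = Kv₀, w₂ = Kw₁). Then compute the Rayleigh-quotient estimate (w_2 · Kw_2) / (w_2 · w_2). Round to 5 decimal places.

w1 = Kv₀ = (5·1 + (-3)·4; (-3)·1 + 7·4) = (-7, 25)
w2 = Kw1 = (5·(-7) + (-3)·25; (-3)·(-7) + 7·25) = (-110, 196)
Kw2 = (-1138, 1702)
w2·Kw2 = (-110)·(-1138) + 196·1702 = 458772; w2·w2 = (-110)·(-110) + 196·196 = 50516
λ ≈ 458772/50516 = 9.08172

λ ≈ 9.08172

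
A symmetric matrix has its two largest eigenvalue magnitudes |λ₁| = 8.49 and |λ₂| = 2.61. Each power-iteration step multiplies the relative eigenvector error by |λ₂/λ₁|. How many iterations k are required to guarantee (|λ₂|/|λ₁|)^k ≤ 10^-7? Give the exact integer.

|λ₂/λ₁| = 2.61/8.49 = 0.30742
Need k ≥ ln(10^-7) / ln(0.30742) = -16.1181 / -1.1795 ≈ 13.665
Smallest integer k satisfying the bound: 14

14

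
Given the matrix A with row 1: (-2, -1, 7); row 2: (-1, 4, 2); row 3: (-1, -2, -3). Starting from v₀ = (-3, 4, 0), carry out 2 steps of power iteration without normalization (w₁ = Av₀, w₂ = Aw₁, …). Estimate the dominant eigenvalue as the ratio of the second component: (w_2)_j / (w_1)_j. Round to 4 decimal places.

w1 = Av₀ = ((-2)·(-3) + (-1)·4 + 7·0; (-1)·(-3) + 4·4 + 2·0; (-1)·(-3) + (-2)·4 + (-3)·0) = (2, 19, -5)
w2 = Aw1 = ((-2)·2 + (-1)·19 + 7·(-5); (-1)·2 + 4·19 + 2·(-5); (-1)·2 + (-2)·19 + (-3)·(-5)) = (-58, 64, -25)
Ratio at component: 64 / 19 = 3.3684

λ ≈ 3.3684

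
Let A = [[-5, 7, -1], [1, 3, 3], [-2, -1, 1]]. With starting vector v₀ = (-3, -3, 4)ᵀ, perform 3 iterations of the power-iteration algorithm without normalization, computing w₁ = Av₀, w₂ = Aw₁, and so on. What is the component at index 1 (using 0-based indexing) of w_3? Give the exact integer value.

223

w1 = Av₀ = ((-5)·(-3) + 7·(-3) + (-1)·4; 1·(-3) + 3·(-3) + 3·4; (-2)·(-3) + (-1)·(-3) + 1·4) = (-10, 0, 13)
w2 = Aw1 = ((-5)·(-10) + 7·0 + (-1)·13; 1·(-10) + 3·0 + 3·13; (-2)·(-10) + (-1)·0 + 1·13) = (37, 29, 33)
w3 = Aw2 = (-15, 223, -70)
The requested component of w3 is 223.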